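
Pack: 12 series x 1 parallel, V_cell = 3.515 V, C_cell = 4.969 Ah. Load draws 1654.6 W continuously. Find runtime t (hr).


Step 1: E_pack = Ns * V_cell * Np * C_cell = 12 * 3.515 * 1 * 4.969 = 209.59 Wh
Step 2: t = E_pack / P = 209.59 / 1654.6 = 0.1267 hr

0.1267 hr


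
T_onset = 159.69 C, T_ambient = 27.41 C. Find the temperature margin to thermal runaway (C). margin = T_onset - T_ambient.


margin = T_onset - T_ambient = 159.69 - 27.41 = 132.28 C

132.28 C


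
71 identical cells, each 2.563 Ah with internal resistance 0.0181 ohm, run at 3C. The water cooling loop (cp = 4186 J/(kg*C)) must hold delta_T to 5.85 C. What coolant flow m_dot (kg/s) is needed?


Step 1: I = 3 * 2.563 = 7.689 A
Step 2: Q_cell = I^2 * R = 7.689^2 * 0.0181 = 1.0701 W
Step 3: Q_total = 71 * 1.0701 = 75.977 W
Step 4: m_dot = Q_total / (cp * dT) = 75.977 / (4186 * 5.85) = 0.003103 kg/s

0.003103 kg/s


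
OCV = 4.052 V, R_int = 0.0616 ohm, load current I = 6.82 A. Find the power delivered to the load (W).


Step 1: V_terminal = OCV - I*R = 4.052 - 6.82 * 0.0616 = 3.6319 V
Step 2: P_out = V_terminal * I = 3.6319 * 6.82 = 24.77 W

24.77 W


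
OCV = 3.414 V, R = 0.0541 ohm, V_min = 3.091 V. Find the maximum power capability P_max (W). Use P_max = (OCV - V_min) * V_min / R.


dV = OCV - V_min = 0.323 V (so I_max = dV / R)
P_max = dV * V_min / R = 0.323 * 3.091 / 0.0541 = 18.45 W

18.45 W


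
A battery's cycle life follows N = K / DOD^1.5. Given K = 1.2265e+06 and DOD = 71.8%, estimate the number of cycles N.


DOD^1.5 = 608.4
N = K / DOD^1.5 = 1.2265e+06 / 608.4 = 2016

2016 cycles


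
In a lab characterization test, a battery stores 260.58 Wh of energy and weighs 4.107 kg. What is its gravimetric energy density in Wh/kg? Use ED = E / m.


Specific energy = 260.58 Wh / 4.107 kg = 63.45 Wh/kg

63.45 Wh/kg


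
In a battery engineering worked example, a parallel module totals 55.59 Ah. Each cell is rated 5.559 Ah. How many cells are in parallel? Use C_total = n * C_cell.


n = C_total / C_cell = 55.59 / 5.559 = 10

10


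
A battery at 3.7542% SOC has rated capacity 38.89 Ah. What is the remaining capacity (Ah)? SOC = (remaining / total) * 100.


remaining = SOC / 100 * total = 3.7542 / 100 * 38.89 = 1.460 Ah

1.460 Ah


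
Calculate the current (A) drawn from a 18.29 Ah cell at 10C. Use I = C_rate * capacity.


I = C_rate * capacity = 10 * 18.29 = 182.9 A

182.9 A


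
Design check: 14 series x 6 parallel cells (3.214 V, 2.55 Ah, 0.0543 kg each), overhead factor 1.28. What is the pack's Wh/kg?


Step 1: V_pack = 14 * 3.214 = 44.996 V
Step 2: C_pack = 6 * 2.55 = 15.3 Ah
Step 3: E_pack = V_pack * C_pack = 44.996 * 15.3 = 688.44 Wh
Step 4: m_pack = 14 * 6 * 0.0543 * 1.28 = 5.8383 kg
Step 5: ED = E_pack / m_pack = 688.44 / 5.8383 = 117.9 Wh/kg

117.9 Wh/kg


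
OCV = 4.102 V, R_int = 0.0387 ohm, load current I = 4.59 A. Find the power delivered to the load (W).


Step 1: V_terminal = OCV - I*R = 4.102 - 4.59 * 0.0387 = 3.9244 V
Step 2: P_out = V_terminal * I = 3.9244 * 4.59 = 18.01 W

18.01 W


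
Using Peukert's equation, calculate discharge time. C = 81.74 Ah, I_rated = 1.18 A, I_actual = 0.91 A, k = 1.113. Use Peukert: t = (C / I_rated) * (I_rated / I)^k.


t_rated = C / I_rated = 81.74 / 1.18 = 69.271 hr
(I_rated/I)^k = (1.2967)^1.113 = 1.3353
t = t_rated * (I_rated/I)^k = 69.271 * 1.3353 = 92.50 hr

92.50 hr


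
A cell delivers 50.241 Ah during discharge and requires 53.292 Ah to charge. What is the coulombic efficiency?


eta_c = Q_dis / Q_chg * 100 = 50.241 / 53.292 * 100 = 94.27%

94.27%


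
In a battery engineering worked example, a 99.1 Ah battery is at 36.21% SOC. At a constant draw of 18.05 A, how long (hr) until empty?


Step 1: remaining = SOC/100 * C_total = 36.21/100 * 99.1 = 35.884 Ah
Step 2: t = remaining / I = 35.884 / 18.05 = 1.988 hr

1.988 hr


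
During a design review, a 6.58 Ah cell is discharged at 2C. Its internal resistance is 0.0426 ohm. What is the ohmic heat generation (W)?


Step 1: I = C_rate * capacity = 2 * 6.58 = 13.16 A
Step 2: Q = I^2 * R = 13.16^2 * 0.0426 = 173.19 * 0.0426 = 7.378 W

7.378 W


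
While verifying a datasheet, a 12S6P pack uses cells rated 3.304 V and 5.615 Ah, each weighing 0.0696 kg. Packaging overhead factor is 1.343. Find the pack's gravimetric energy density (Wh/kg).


Step 1: V_pack = 12 * 3.304 = 39.648 V
Step 2: C_pack = 6 * 5.615 = 33.69 Ah
Step 3: E_pack = V_pack * C_pack = 39.648 * 33.69 = 1335.7 Wh
Step 4: m_pack = 12 * 6 * 0.0696 * 1.343 = 6.73 kg
Step 5: ED = E_pack / m_pack = 1335.7 / 6.73 = 198.5 Wh/kg

198.5 Wh/kg


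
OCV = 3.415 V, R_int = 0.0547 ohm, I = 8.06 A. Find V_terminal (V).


V = OCV - I*R = 3.415 - 8.06 * 0.0547 = 2.974 V

2.974 V


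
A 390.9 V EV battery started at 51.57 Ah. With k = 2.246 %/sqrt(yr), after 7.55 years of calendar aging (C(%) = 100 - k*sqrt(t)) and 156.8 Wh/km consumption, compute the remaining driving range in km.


Step 1: capacity retention = 100 - 2.246 * sqrt(7.55) = 100 - 2.246 * 2.7477 = 93.829%
Step 2: C_now = 51.57 * 93.829/100 = 48.388 Ah
Step 3: E_pack = V * C_now = 390.9 * 48.388 = 18915 Wh
Step 4: range = E_pack / consumption = 18915 / 156.8 = 120.6 km

120.6 km


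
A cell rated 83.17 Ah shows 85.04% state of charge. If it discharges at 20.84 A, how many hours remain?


Step 1: remaining = SOC/100 * C_total = 85.04/100 * 83.17 = 70.728 Ah
Step 2: t = remaining / I = 70.728 / 20.84 = 3.394 hr

3.394 hr


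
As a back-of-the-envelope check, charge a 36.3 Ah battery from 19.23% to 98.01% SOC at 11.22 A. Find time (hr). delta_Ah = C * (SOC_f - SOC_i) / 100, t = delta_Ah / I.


Step 1: dSOC = 98.01% - 19.23% = 78.78%
Step 2: delta_Ah = 36.3 * 78.78 / 100 = 28.597 Ah
Step 3: t = 28.597 / 11.22 = 2.549 hr

2.549 hr


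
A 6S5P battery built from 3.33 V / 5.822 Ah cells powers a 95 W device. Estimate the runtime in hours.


Step 1: E_pack = Ns * V_cell * Np * C_cell = 6 * 3.33 * 5 * 5.822 = 581.62 Wh
Step 2: t = E_pack / P = 581.62 / 95 = 6.122 hr

6.122 hr


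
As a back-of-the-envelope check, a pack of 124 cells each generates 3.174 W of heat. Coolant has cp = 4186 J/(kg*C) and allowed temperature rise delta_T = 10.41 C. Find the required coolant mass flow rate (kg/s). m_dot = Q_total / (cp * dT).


Step 1: Total heat Q = 124 * 3.174 W = 393.58 W
Step 2: denom = cp * dT = 4186 * 10.41 = 43576
Step 3: m_dot = 393.58 / 43576 = 0.009032 kg/s

0.009032 kg/s


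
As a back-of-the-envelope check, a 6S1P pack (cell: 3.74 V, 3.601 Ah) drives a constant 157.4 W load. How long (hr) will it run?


Step 1: E_pack = Ns * V_cell * Np * C_cell = 6 * 3.74 * 1 * 3.601 = 80.806 Wh
Step 2: t = E_pack / P = 80.806 / 157.4 = 0.5134 hr

0.5134 hr


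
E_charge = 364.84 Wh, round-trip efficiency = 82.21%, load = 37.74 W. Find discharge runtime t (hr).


Step 1: E_discharge = eta/100 * E_charge = 82.21/100 * 364.84 = 299.93 Wh
Step 2: t = E_discharge / P = 299.93 / 37.74 = 7.947 hr

7.947 hr


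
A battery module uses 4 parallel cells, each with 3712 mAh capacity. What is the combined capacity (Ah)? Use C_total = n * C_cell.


Convert: C_cell = 3712 mAh = 3.712 Ah
C_total = 4 * 3.712 = 14.848 Ah

14.848 Ah


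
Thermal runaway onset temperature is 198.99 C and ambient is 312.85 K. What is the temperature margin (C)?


Convert: T_ambient = 312.85 K = 39.7 C
margin = 198.99 - 39.7 = 159.29 C

159.29 C


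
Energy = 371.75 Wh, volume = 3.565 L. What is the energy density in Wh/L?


ED = E / V = 371.75 / 3.565 = 104.3 Wh/L

104.3 Wh/L


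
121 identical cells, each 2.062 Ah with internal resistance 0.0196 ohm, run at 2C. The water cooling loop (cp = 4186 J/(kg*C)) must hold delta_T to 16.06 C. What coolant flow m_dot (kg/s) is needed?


Step 1: I = 2 * 2.062 = 4.124 A
Step 2: Q_cell = I^2 * R = 4.124^2 * 0.0196 = 0.33334 W
Step 3: Q_total = 121 * 0.33334 = 40.334 W
Step 4: m_dot = Q_total / (cp * dT) = 40.334 / (4186 * 16.06) = 6.000e-04 kg/s

6.000e-04 kg/s


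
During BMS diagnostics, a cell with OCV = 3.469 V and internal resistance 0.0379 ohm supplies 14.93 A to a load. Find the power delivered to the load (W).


Step 1: V_terminal = OCV - I*R = 3.469 - 14.93 * 0.0379 = 2.9032 V
Step 2: P_out = V_terminal * I = 2.9032 * 14.93 = 43.34 W

43.34 W


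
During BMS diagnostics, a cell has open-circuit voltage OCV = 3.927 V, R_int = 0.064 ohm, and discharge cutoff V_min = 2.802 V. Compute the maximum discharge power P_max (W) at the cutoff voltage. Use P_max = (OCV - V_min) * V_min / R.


dV = OCV - V_min = 1.125 V (so I_max = dV / R)
P_max = dV * V_min / R = 1.125 * 2.802 / 0.064 = 49.25 W

49.25 W


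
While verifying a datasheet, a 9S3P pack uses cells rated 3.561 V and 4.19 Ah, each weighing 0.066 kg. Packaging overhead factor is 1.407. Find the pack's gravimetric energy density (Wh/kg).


Step 1: V_pack = 9 * 3.561 = 32.049 V
Step 2: C_pack = 3 * 4.19 = 12.57 Ah
Step 3: E_pack = V_pack * C_pack = 32.049 * 12.57 = 402.86 Wh
Step 4: m_pack = 9 * 3 * 0.066 * 1.407 = 2.5073 kg
Step 5: ED = E_pack / m_pack = 402.86 / 2.5073 = 160.7 Wh/kg

160.7 Wh/kg


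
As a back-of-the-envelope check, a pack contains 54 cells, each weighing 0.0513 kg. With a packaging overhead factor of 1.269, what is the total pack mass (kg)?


Cell mass sum = 54 * 0.0513 = 2.7702 kg
With overhead 1.269: m_pack = 2.7702 * 1.269 = 3.515 kg

3.515 kg


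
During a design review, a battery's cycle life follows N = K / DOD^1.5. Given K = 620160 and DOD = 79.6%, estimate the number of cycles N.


Step 1: DOD^1.5 = 79.6^1.5 = 710.18
Step 2: N = 620160 / 710.18 = 873.2 cycles

873.2 cycles


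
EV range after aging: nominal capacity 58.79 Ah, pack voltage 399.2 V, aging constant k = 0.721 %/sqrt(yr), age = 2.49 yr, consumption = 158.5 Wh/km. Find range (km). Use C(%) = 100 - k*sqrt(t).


Step 1: capacity retention = 100 - 0.721 * sqrt(2.49) = 100 - 0.721 * 1.578 = 98.862%
Step 2: C_now = 58.79 * 98.862/100 = 58.121 Ah
Step 3: E_pack = V * C_now = 399.2 * 58.121 = 23202 Wh
Step 4: range = E_pack / consumption = 23202 / 158.5 = 146.4 km

146.4 km


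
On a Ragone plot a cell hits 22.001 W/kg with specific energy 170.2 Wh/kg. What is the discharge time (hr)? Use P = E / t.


t = E / P = 170.2 / 22.001 = 7.736 hr

7.736 hr


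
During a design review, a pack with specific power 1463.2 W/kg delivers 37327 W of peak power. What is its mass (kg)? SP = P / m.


m = P / SP = 37327 / 1463.2 = 25.51 kg

25.51 kg


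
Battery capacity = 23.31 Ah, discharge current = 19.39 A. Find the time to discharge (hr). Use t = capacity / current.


Runtime = 23.31 Ah / 19.39 A = 1.202 hr

1.202 hr


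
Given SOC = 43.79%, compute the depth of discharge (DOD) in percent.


DOD = 100 - SOC = 100 - 43.79 = 56.21%

56.21%


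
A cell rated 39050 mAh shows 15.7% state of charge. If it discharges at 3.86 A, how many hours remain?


Convert: C_total = 39050 mAh = 39.05 Ah
Step 1: remaining = SOC/100 * C_total = 15.7/100 * 39.05 = 6.1309 Ah
Step 2: t = remaining / I = 6.1309 / 3.86 = 1.588 hr

1.588 hr


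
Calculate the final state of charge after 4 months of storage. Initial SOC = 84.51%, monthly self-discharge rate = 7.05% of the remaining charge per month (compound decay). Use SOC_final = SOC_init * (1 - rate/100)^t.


decay = (1 - 7.05/100)^4 = 0.74644
SOC_final = 84.51 * 0.74644 = 63.08%

63.08%


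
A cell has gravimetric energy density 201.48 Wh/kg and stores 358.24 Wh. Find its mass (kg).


m = E / ED = 358.24 / 201.48 = 1.778 kg

1.778 kg


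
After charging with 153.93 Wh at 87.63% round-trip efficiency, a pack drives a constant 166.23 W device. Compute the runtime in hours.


Step 1: E_discharge = eta/100 * E_charge = 87.63/100 * 153.93 = 134.89 Wh
Step 2: t = E_discharge / P = 134.89 / 166.23 = 0.8115 hr

0.8115 hr


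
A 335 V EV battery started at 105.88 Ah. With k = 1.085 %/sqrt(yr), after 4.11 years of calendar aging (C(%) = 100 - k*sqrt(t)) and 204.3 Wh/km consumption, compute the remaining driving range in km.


Step 1: capacity retention = 100 - 1.085 * sqrt(4.11) = 100 - 1.085 * 2.0273 = 97.8%
Step 2: C_now = 105.88 * 97.8/100 = 103.55 Ah
Step 3: E_pack = V * C_now = 335 * 103.55 = 34689 Wh
Step 4: range = E_pack / consumption = 34689 / 204.3 = 169.8 km

169.8 km


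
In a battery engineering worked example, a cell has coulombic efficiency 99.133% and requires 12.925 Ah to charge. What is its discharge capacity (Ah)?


Q_dis = eta/100 * Q_chg = 99.133/100 * 12.925 = 12.81 Ah

12.81 Ah


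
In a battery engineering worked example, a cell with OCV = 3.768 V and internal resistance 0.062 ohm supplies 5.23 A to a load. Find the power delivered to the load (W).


Step 1: V_terminal = OCV - I*R = 3.768 - 5.23 * 0.062 = 3.4437 V
Step 2: P_out = V_terminal * I = 3.4437 * 5.23 = 18.01 W

18.01 W


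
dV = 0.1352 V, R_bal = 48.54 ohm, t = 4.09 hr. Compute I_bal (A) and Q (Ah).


First, Ohm's law: I_bal = 0.1352 V / 48.54 ohm = 0.0027853 A
Then Q = I * t = 0.0027853 A * 4.09 hr = 0.01139 Ah

I=0.0027853 A, Q=0.01139 Ah


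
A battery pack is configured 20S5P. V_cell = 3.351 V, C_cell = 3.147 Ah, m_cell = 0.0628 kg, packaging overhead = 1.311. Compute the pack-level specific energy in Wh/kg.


Step 1: V_pack = 20 * 3.351 = 67.02 V
Step 2: C_pack = 5 * 3.147 = 15.735 Ah
Step 3: E_pack = V_pack * C_pack = 67.02 * 15.735 = 1054.6 Wh
Step 4: m_pack = 20 * 5 * 0.0628 * 1.311 = 8.2331 kg
Step 5: ED = E_pack / m_pack = 1054.6 / 8.2331 = 128.1 Wh/kg

128.1 Wh/kg


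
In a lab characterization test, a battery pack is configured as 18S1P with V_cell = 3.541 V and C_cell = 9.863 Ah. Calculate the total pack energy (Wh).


V_pack = 18 * 3.541 = 63.738 V
C_pack = 1 * 9.863 = 9.863 Ah
E = V_pack * C_pack = 63.738 * 9.863 = 628.6 Wh

628.6 Wh


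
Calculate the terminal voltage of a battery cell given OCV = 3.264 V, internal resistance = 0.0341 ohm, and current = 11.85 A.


V = OCV - I*R = 3.264 - 11.85 * 0.0341 = 2.860 V

2.860 V


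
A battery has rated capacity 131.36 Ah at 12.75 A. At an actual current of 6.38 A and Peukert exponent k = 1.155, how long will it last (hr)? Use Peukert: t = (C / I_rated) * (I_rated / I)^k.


Step 1: t_rated = C / I_rated = 131.36 / 12.75 = 10.303 hr
Step 2: ratio = 12.75 / 6.38 = 1.9984
Step 3: ratio^k = 1.9984^1.155 = 2.2248
Step 4: t = t_rated * ratio^k = 10.303 * 2.2248 = 22.92 hr

22.92 hr


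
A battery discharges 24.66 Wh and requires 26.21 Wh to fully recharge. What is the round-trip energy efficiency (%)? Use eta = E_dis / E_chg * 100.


Round-trip efficiency = 24.66/26.21 * 100% = 94.09%

94.09%


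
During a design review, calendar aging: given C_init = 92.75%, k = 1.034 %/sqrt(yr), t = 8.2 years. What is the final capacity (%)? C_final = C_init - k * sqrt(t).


Step 1: sqrt(8.2 yr) = 2.8636
Step 2: drop = 1.034 * 2.8636 = 2.961
Step 3: C_final = 92.75 - 2.961 = 89.79%

89.79%


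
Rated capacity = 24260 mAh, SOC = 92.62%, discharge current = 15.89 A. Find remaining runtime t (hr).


Convert: C_total = 24260 mAh = 24.26 Ah
Step 1: remaining = SOC/100 * C_total = 92.62/100 * 24.26 = 22.47 Ah
Step 2: t = remaining / I = 22.47 / 15.89 = 1.414 hr

1.414 hr


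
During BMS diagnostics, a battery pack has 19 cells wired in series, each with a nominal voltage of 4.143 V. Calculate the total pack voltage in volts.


V_pack = n * V_cell = 19 * 4.143 = 78.717 V

78.717 V


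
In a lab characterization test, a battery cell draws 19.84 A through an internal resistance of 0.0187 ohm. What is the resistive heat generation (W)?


I^2 = 393.63
Q = 393.63 * 0.0187 = 7.361 W

7.361 W


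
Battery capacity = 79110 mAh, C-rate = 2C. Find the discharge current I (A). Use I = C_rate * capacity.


Convert: capacity = 79110 mAh = 79.11 Ah
At 2C: I = 2 * 79.11 Ah = 158.22 A

158.22 A


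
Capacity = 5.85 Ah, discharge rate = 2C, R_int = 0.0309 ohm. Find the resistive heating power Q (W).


Step 1: I = C_rate * capacity = 2 * 5.85 = 11.7 A
Step 2: Q = I^2 * R = 11.7^2 * 0.0309 = 136.89 * 0.0309 = 4.230 W

4.230 W


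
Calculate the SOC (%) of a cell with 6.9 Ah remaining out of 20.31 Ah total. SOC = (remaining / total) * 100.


SOC = (remaining / total) * 100 = (6.9 / 20.31) * 100 = 33.97%

33.97%


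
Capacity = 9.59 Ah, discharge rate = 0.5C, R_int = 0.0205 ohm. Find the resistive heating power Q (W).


Step 1: I = C_rate * capacity = 0.5 * 9.59 = 4.795 A
Step 2: Q = I^2 * R = 4.795^2 * 0.0205 = 22.992 * 0.0205 = 0.4713 W

0.4713 W


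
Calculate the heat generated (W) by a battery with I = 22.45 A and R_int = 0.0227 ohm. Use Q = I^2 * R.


Q = I^2 * R = 22.45^2 * 0.0227 = 11.44 W

11.44 W


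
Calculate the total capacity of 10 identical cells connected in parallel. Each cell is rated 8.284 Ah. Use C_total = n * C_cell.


Parallel capacities add: 10 * 8.284 Ah = 82.84 Ah

82.84 Ah


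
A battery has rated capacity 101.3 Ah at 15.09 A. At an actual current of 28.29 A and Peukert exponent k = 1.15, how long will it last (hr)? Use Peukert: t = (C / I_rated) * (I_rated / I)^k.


Step 1: t_rated = C / I_rated = 101.3 / 15.09 = 6.7131 hr
Step 2: ratio = 15.09 / 28.29 = 0.5334
Step 3: ratio^k = 0.5334^1.15 = 0.48541
Step 4: t = t_rated * ratio^k = 6.7131 * 0.48541 = 3.259 hr

3.259 hr


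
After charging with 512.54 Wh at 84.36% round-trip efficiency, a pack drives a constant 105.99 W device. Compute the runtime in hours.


Step 1: E_discharge = eta/100 * E_charge = 84.36/100 * 512.54 = 432.38 Wh
Step 2: t = E_discharge / P = 432.38 / 105.99 = 4.079 hr

4.079 hr


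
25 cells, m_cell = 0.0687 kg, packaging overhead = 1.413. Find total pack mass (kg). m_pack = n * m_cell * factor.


m_pack = n * m_cell * overhead = 25 * 0.0687 * 1.413 = 2.427 kg

2.427 kg


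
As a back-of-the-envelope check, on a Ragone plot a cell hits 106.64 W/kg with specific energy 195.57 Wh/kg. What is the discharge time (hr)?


t = E / P = 195.57 / 106.64 = 1.834 hr

1.834 hr


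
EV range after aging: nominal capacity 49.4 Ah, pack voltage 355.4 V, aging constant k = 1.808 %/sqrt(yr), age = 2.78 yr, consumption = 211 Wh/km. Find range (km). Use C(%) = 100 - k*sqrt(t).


Step 1: capacity retention = 100 - 1.808 * sqrt(2.78) = 100 - 1.808 * 1.6673 = 96.986%
Step 2: C_now = 49.4 * 96.986/100 = 47.911 Ah
Step 3: E_pack = V * C_now = 355.4 * 47.911 = 17028 Wh
Step 4: range = E_pack / consumption = 17028 / 211 = 80.70 km

80.70 km


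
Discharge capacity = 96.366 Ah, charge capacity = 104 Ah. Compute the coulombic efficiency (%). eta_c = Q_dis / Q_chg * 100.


Coulombic efficiency = 96.366/104 * 100% = 92.66%

92.66%


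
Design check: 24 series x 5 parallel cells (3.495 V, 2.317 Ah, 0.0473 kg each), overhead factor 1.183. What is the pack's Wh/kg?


Step 1: V_pack = 24 * 3.495 = 83.88 V
Step 2: C_pack = 5 * 2.317 = 11.585 Ah
Step 3: E_pack = V_pack * C_pack = 83.88 * 11.585 = 971.75 Wh
Step 4: m_pack = 24 * 5 * 0.0473 * 1.183 = 6.7147 kg
Step 5: ED = E_pack / m_pack = 971.75 / 6.7147 = 144.7 Wh/kg

144.7 Wh/kg


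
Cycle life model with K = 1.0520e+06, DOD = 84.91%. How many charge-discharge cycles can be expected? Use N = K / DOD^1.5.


Step 1: DOD^1.5 = 84.91^1.5 = 782.42
Step 2: N = 1.0520e+06 / 782.42 = 1345 cycles

1345 cycles


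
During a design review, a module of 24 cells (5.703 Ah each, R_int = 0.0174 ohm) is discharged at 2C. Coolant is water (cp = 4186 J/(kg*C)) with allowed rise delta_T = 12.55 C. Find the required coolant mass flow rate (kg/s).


Step 1: I = 2 * 5.703 = 11.406 A
Step 2: Q_cell = I^2 * R = 11.406^2 * 0.0174 = 2.2637 W
Step 3: Q_total = 24 * 2.2637 = 54.329 W
Step 4: m_dot = Q_total / (cp * dT) = 54.329 / (4186 * 12.55) = 0.001034 kg/s

0.001034 kg/s


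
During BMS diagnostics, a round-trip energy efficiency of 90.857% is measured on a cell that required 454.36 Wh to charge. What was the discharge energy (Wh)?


E_dis = eta/100 * E_chg = 90.857/100 * 454.36 = 412.8 Wh

412.8 Wh


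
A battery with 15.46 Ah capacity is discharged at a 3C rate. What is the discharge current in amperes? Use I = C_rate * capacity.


At 3C: I = 3 * 15.46 Ah = 46.38 A

46.38 A


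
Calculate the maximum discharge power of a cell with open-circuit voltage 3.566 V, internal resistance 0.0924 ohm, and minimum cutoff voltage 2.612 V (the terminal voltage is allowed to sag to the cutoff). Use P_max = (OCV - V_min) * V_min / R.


dV = OCV - V_min = 0.954 V (so I_max = dV / R)
P_max = dV * V_min / R = 0.954 * 2.612 / 0.0924 = 26.97 W

26.97 W


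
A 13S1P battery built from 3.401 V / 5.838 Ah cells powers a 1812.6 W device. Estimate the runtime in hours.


Step 1: E_pack = Ns * V_cell * Np * C_cell = 13 * 3.401 * 1 * 5.838 = 258.12 Wh
Step 2: t = E_pack / P = 258.12 / 1812.6 = 0.1424 hr

0.1424 hr


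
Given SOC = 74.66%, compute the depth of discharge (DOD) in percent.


DOD = 100 - SOC = 100 - 74.66 = 25.34%

25.34%


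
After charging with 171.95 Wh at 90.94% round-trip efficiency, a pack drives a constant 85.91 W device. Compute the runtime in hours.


Step 1: E_discharge = eta/100 * E_charge = 90.94/100 * 171.95 = 156.37 Wh
Step 2: t = E_discharge / P = 156.37 / 85.91 = 1.820 hr

1.820 hr


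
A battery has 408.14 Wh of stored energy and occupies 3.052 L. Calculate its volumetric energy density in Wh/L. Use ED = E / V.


Volumetric ED = 408.14 Wh / 3.052 L = 133.7 Wh/L

133.7 Wh/L


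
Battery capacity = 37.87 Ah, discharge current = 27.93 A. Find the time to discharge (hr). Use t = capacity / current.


Runtime = 37.87 Ah / 27.93 A = 1.356 hr

1.356 hr


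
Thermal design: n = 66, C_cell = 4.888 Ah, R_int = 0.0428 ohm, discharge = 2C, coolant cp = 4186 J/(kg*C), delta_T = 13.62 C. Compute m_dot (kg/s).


Step 1: I = 2 * 4.888 = 9.776 A
Step 2: Q_cell = I^2 * R = 9.776^2 * 0.0428 = 4.0904 W
Step 3: Q_total = 66 * 4.0904 = 269.97 W
Step 4: m_dot = Q_total / (cp * dT) = 269.97 / (4186 * 13.62) = 0.004735 kg/s

0.004735 kg/s


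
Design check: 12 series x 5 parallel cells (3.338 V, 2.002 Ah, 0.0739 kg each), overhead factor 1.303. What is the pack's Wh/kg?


Step 1: V_pack = 12 * 3.338 = 40.056 V
Step 2: C_pack = 5 * 2.002 = 10.01 Ah
Step 3: E_pack = V_pack * C_pack = 40.056 * 10.01 = 400.96 Wh
Step 4: m_pack = 12 * 5 * 0.0739 * 1.303 = 5.7775 kg
Step 5: ED = E_pack / m_pack = 400.96 / 5.7775 = 69.40 Wh/kg

69.40 Wh/kg


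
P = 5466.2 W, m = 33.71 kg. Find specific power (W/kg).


SP = P / m = 5466.2 / 33.71 = 162.2 W/kg

162.2 W/kg


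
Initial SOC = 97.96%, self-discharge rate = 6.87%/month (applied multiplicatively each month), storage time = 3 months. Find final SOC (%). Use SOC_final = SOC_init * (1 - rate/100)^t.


Monthly retention factor = 1 - 6.87/100 = 0.9313
Over 3 months: factor^3 = 0.80773
SOC_final = 97.96 * 0.80773 = 79.13%

79.13%


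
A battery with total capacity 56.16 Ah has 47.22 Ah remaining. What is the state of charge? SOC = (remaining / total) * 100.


SOC% = 47.22 / 56.16 * 100 = 84.08%

84.08%


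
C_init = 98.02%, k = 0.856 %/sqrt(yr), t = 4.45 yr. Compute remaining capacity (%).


Step 1: sqrt(4.45 yr) = 2.1095
Step 2: drop = 0.856 * 2.1095 = 1.8057
Step 3: C_final = 98.02 - 1.8057 = 96.21%

96.21%


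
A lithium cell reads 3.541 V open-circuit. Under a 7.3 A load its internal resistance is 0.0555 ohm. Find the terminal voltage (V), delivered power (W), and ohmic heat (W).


Step 1: V_terminal = OCV - I*R = 3.541 - 7.3 * 0.0555 = 3.1359 V
Step 2: P_out = V_terminal * I = 3.1359 * 7.3 = 22.89 W
Step 3: Q = I^2 * R = 7.3^2 * 0.0555 = 2.958 W

V=3.1359 V, P=22.89 W, Q=2.958 W


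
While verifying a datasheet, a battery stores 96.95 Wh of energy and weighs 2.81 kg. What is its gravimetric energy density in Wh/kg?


ED = E / m = 96.95 / 2.81 = 34.50 Wh/kg

34.50 Wh/kg


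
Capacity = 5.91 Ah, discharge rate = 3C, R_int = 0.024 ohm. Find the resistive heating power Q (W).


Step 1: I = C_rate * capacity = 3 * 5.91 = 17.73 A
Step 2: Q = I^2 * R = 17.73^2 * 0.024 = 314.35 * 0.024 = 7.544 W

7.544 W


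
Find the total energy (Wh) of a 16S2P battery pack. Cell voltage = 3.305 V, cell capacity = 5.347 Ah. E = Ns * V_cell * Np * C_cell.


V_pack = 16 * 3.305 = 52.88 V
C_pack = 2 * 5.347 = 10.694 Ah
E = V_pack * C_pack = 52.88 * 10.694 = 565.5 Wh

565.5 Wh


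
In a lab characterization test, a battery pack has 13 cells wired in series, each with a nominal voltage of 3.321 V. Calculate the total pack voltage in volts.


With 13 cells in series at 3.321 V each, V_pack = 43.173 V

43.173 V


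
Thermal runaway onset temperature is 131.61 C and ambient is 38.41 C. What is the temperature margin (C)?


margin = T_onset - T_ambient = 131.61 - 38.41 = 93.2 C

93.2 C


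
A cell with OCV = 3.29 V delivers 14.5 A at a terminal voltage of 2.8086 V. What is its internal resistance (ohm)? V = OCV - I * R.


R = (OCV - V) / I = (3.29 - 2.8086) / 14.5 = 0.03320 ohm

0.03320 ohm


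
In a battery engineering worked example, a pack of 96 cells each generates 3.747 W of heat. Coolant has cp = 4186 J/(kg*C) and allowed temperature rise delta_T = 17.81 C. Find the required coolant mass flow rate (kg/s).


Q_total = 96 * 3.747 = 359.71 W
m_dot = Q_total / (cp * dT) = 359.71 / (4186 * 17.81) = 0.004825 kg/s

0.004825 kg/s


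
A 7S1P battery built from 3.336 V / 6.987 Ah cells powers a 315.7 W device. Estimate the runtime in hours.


Step 1: E_pack = Ns * V_cell * Np * C_cell = 7 * 3.336 * 1 * 6.987 = 163.16 Wh
Step 2: t = E_pack / P = 163.16 / 315.7 = 0.5168 hr

0.5168 hr


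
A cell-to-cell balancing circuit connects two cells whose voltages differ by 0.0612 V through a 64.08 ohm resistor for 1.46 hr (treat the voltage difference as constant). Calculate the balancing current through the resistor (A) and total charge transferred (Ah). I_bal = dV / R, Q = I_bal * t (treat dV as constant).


I_bal = dV / R = 0.0612 / 64.08 = 9.5506e-04 A
Q = I_bal * t = 9.5506e-04 * 1.46 = 0.001394 Ah

I=9.5506e-04 A, Q=0.001394 Ah


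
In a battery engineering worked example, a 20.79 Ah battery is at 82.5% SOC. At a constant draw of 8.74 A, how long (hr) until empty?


Step 1: remaining = SOC/100 * C_total = 82.5/100 * 20.79 = 17.152 Ah
Step 2: t = remaining / I = 17.152 / 8.74 = 1.962 hr

1.962 hr


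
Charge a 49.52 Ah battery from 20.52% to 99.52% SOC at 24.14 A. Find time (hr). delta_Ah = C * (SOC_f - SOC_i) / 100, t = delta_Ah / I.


delta_Ah = 49.52 * (99.52 - 20.52) / 100 = 39.121 Ah
t = delta_Ah / I = 39.121 / 24.14 = 1.621 hr

1.621 hr


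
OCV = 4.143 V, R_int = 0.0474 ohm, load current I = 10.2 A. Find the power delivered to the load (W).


Step 1: V_terminal = OCV - I*R = 4.143 - 10.2 * 0.0474 = 3.6595 V
Step 2: P_out = V_terminal * I = 3.6595 * 10.2 = 37.33 W

37.33 W


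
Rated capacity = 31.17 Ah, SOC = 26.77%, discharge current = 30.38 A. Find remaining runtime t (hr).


Step 1: remaining = SOC/100 * C_total = 26.77/100 * 31.17 = 8.3442 Ah
Step 2: t = remaining / I = 8.3442 / 30.38 = 0.2747 hr

0.2747 hr


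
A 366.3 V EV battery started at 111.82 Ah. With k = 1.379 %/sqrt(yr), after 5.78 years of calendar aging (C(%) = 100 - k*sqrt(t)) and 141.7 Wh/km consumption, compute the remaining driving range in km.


Step 1: capacity retention = 100 - 1.379 * sqrt(5.78) = 100 - 1.379 * 2.4042 = 96.685%
Step 2: C_now = 111.82 * 96.685/100 = 108.11 Ah
Step 3: E_pack = V * C_now = 366.3 * 108.11 = 39601 Wh
Step 4: range = E_pack / consumption = 39601 / 141.7 = 279.5 km

279.5 km


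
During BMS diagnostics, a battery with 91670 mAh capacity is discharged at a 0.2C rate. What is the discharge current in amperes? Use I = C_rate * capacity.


Convert: capacity = 91670 mAh = 91.67 Ah
I = C_rate * capacity = 0.2 * 91.67 = 18.334 A

18.334 A


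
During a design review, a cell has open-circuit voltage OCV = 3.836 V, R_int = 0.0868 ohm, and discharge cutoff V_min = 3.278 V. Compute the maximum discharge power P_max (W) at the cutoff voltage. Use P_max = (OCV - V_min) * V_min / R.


P_max = (OCV - V_min) * V_min / R = (3.836 - 3.278) * 3.278 / 0.0868 = 0.558 * 3.278 / 0.0868 = 21.07 W

21.07 W


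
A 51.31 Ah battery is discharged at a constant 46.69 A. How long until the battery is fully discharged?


Runtime = 51.31 Ah / 46.69 A = 1.099 hr

1.099 hr


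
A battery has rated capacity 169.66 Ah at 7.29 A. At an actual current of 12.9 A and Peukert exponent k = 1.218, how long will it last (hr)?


t_rated = C / I_rated = 169.66 / 7.29 = 23.273 hr
(I_rated/I)^k = (0.56512)^1.218 = 0.49901
t = t_rated * (I_rated/I)^k = 23.273 * 0.49901 = 11.61 hr

11.61 hr


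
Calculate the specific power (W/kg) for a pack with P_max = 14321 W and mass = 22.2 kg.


SP = P / m = 14321 / 22.2 = 645.1 W/kg

645.1 W/kg


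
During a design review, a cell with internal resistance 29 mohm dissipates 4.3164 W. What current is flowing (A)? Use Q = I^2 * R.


Convert: R = 29 mohm = 0.029 ohm
I = sqrt(Q / R) = sqrt(4.3164 / 0.029) = sqrt(148.84) = 12.20 A

12.20 A


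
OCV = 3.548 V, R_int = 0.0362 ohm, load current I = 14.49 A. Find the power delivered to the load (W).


Step 1: V_terminal = OCV - I*R = 3.548 - 14.49 * 0.0362 = 3.0235 V
Step 2: P_out = V_terminal * I = 3.0235 * 14.49 = 43.81 W

43.81 W


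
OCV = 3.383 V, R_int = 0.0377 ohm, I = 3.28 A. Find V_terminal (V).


V = OCV - I*R = 3.383 - 3.28 * 0.0377 = 3.259 V

3.259 V


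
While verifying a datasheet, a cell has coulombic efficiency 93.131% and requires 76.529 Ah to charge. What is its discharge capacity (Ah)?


Q_dis = eta/100 * Q_chg = 93.131/100 * 76.529 = 71.27 Ah

71.27 Ah


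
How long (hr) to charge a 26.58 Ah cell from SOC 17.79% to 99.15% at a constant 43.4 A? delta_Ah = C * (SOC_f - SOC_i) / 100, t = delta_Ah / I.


Step 1: dSOC = 99.15% - 17.79% = 81.36%
Step 2: delta_Ah = 26.58 * 81.36 / 100 = 21.625 Ah
Step 3: t = 21.625 / 43.4 = 0.4983 hr

0.4983 hr


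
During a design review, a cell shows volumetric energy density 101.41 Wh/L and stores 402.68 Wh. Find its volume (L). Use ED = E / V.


V = E / ED = 402.68 / 101.41 = 3.971 L

3.971 L


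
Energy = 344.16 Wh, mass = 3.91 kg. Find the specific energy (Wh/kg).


ED = E / m = 344.16 / 3.91 = 88.02 Wh/kg

88.02 Wh/kg


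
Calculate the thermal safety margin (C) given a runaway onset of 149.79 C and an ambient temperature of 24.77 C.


Safety margin = 149.79 C - 24.77 C = 125.02 C

125.02 C


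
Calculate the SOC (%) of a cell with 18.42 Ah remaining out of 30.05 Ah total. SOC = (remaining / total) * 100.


SOC% = 18.42 / 30.05 * 100 = 61.30%

61.30%


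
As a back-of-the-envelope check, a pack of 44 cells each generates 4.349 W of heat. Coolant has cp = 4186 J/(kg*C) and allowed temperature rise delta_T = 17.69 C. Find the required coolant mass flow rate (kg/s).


Q_total = 44 * 4.349 = 191.36 W
m_dot = Q_total / (cp * dT) = 191.36 / (4186 * 17.69) = 0.002584 kg/s

0.002584 kg/s


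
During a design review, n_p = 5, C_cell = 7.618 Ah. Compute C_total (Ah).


Parallel capacities add: 5 * 7.618 Ah = 38.09 Ah

38.09 Ah


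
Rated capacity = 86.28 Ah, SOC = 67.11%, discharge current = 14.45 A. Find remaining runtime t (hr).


Step 1: remaining = SOC/100 * C_total = 67.11/100 * 86.28 = 57.903 Ah
Step 2: t = remaining / I = 57.903 / 14.45 = 4.007 hr

4.007 hr


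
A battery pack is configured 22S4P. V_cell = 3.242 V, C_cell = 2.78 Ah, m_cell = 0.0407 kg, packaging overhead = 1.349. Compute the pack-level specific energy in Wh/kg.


Step 1: V_pack = 22 * 3.242 = 71.324 V
Step 2: C_pack = 4 * 2.78 = 11.12 Ah
Step 3: E_pack = V_pack * C_pack = 71.324 * 11.12 = 793.12 Wh
Step 4: m_pack = 22 * 4 * 0.0407 * 1.349 = 4.8316 kg
Step 5: ED = E_pack / m_pack = 793.12 / 4.8316 = 164.2 Wh/kg

164.2 Wh/kg


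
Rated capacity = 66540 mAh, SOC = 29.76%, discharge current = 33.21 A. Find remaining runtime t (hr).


Convert: C_total = 66540 mAh = 66.54 Ah
Step 1: remaining = SOC/100 * C_total = 29.76/100 * 66.54 = 19.802 Ah
Step 2: t = remaining / I = 19.802 / 33.21 = 0.5963 hr

0.5963 hr


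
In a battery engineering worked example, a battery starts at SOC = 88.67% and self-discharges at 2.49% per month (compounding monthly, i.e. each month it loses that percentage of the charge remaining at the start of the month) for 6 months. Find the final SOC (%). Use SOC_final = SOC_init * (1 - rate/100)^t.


decay = (1 - 2.49/100)^6 = 0.8596
SOC_final = 88.67 * 0.8596 = 76.22%

76.22%


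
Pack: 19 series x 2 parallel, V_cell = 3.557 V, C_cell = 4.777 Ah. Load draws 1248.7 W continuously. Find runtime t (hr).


Step 1: E_pack = Ns * V_cell * Np * C_cell = 19 * 3.557 * 2 * 4.777 = 645.69 Wh
Step 2: t = E_pack / P = 645.69 / 1248.7 = 0.5171 hr

0.5171 hr


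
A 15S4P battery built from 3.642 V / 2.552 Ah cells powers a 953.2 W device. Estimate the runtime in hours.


Step 1: E_pack = Ns * V_cell * Np * C_cell = 15 * 3.642 * 4 * 2.552 = 557.66 Wh
Step 2: t = E_pack / P = 557.66 / 953.2 = 0.5850 hr

0.5850 hr


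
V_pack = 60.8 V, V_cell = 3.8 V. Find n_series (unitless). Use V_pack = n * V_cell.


n = V_pack / V_cell = 60.8 / 3.8 = 16

16


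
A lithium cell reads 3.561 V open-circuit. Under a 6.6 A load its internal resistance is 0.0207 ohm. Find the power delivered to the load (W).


Step 1: V_terminal = OCV - I*R = 3.561 - 6.6 * 0.0207 = 3.4244 V
Step 2: P_out = V_terminal * I = 3.4244 * 6.6 = 22.60 W

22.60 W


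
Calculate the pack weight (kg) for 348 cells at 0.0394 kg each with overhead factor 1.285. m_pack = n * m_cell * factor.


m_pack = n * m_cell * overhead = 348 * 0.0394 * 1.285 = 17.62 kg

17.62 kg


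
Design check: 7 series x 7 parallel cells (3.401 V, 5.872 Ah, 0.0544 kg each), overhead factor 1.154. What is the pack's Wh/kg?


Step 1: V_pack = 7 * 3.401 = 23.807 V
Step 2: C_pack = 7 * 5.872 = 41.104 Ah
Step 3: E_pack = V_pack * C_pack = 23.807 * 41.104 = 978.56 Wh
Step 4: m_pack = 7 * 7 * 0.0544 * 1.154 = 3.0761 kg
Step 5: ED = E_pack / m_pack = 978.56 / 3.0761 = 318.1 Wh/kg

318.1 Wh/kg


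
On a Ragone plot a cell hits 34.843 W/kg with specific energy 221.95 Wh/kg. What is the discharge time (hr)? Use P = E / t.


t = E / P = 221.95 / 34.843 = 6.370 hr

6.370 hr


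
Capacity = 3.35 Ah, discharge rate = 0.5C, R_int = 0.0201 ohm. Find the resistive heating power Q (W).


Step 1: I = C_rate * capacity = 0.5 * 3.35 = 1.675 A
Step 2: Q = I^2 * R = 1.675^2 * 0.0201 = 2.8056 * 0.0201 = 0.05639 W

0.05639 W


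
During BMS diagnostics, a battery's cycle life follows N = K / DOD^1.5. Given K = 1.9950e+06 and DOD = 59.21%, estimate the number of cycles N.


DOD^1.5 = 455.61
N = K / DOD^1.5 = 1.9950e+06 / 455.61 = 4379

4379 cycles


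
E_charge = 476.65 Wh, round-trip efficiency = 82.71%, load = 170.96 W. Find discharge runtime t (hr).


Step 1: E_discharge = eta/100 * E_charge = 82.71/100 * 476.65 = 394.24 Wh
Step 2: t = E_discharge / P = 394.24 / 170.96 = 2.306 hr

2.306 hr


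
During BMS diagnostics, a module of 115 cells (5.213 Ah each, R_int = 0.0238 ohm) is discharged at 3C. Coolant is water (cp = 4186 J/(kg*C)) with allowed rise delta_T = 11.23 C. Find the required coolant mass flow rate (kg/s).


Step 1: I = 3 * 5.213 = 15.639 A
Step 2: Q_cell = I^2 * R = 15.639^2 * 0.0238 = 5.821 W
Step 3: Q_total = 115 * 5.821 = 669.42 W
Step 4: m_dot = Q_total / (cp * dT) = 669.42 / (4186 * 11.23) = 0.01424 kg/s

0.01424 kg/s


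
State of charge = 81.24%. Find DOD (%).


DOD = 100 - SOC = 100 - 81.24 = 18.76%

18.76%


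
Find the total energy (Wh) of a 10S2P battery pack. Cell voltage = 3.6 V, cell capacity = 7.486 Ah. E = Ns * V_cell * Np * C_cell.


V_pack = 10 * 3.6 = 36 V
C_pack = 2 * 7.486 = 14.972 Ah
E = V_pack * C_pack = 36 * 14.972 = 539.0 Wh

539.0 Wh


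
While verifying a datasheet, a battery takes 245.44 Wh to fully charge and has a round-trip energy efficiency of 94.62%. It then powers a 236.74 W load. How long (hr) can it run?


Step 1: E_discharge = eta/100 * E_charge = 94.62/100 * 245.44 = 232.24 Wh
Step 2: t = E_discharge / P = 232.24 / 236.74 = 0.9810 hr

0.9810 hr


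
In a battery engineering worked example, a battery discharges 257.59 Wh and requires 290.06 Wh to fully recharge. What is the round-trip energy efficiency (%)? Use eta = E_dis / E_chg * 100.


Round-trip efficiency = 257.59/290.06 * 100% = 88.81%

88.81%


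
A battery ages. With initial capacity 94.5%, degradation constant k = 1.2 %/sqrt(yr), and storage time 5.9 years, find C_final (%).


sqrt(t) = sqrt(5.9) = 2.429
C_final = 94.5 - 1.2 * 2.429 = 91.59%

91.59%


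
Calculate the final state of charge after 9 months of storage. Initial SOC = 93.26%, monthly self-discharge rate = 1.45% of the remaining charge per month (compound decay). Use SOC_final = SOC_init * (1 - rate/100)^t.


Monthly retention factor = 1 - 1.45/100 = 0.9855
Over 9 months: factor^9 = 0.87682
SOC_final = 93.26 * 0.87682 = 81.77%

81.77%


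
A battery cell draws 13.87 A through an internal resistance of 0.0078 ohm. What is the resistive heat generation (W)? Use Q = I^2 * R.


Q = I^2 * R = 13.87^2 * 0.0078 = 1.501 W

1.501 W


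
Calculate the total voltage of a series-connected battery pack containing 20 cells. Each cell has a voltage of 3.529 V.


V_pack = n * V_cell = 20 * 3.529 = 70.58 V

70.58 V


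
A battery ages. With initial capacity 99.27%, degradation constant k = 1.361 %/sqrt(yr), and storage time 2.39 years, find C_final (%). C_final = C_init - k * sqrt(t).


Step 1: sqrt(2.39 yr) = 1.546
Step 2: drop = 1.361 * 1.546 = 2.1041
Step 3: C_final = 99.27 - 2.1041 = 97.17%

97.17%


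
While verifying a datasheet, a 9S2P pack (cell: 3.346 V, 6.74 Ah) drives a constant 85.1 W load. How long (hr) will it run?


Step 1: E_pack = Ns * V_cell * Np * C_cell = 9 * 3.346 * 2 * 6.74 = 405.94 Wh
Step 2: t = E_pack / P = 405.94 / 85.1 = 4.770 hr

4.770 hr


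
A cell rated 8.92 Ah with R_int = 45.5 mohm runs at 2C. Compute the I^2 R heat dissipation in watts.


Convert: R = 45.5 mohm = 0.0455 ohm
Step 1: I = C_rate * capacity = 2 * 8.92 = 17.84 A
Step 2: Q = I^2 * R = 17.84^2 * 0.0455 = 318.27 * 0.0455 = 14.48 W

14.48 W


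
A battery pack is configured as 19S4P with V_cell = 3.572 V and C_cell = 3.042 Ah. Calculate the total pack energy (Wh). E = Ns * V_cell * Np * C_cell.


V_pack = 19 * 3.572 = 67.868 V
C_pack = 4 * 3.042 = 12.168 Ah
E = V_pack * C_pack = 67.868 * 12.168 = 825.8 Wh

825.8 Wh


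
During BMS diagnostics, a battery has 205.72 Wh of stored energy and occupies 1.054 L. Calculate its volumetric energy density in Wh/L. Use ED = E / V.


ED = E / V = 205.72 / 1.054 = 195.2 Wh/L

195.2 Wh/L


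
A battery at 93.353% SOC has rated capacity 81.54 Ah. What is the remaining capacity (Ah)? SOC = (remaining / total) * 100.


remaining = SOC / 100 * total = 93.353 / 100 * 81.54 = 76.12 Ah

76.12 Ah


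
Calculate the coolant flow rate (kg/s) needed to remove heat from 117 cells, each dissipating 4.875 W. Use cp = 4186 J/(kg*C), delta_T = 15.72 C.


Step 1: Total heat Q = 117 * 4.875 W = 570.38 W
Step 2: denom = cp * dT = 4186 * 15.72 = 65804
Step 3: m_dot = 570.38 / 65804 = 0.008668 kg/s

0.008668 kg/s


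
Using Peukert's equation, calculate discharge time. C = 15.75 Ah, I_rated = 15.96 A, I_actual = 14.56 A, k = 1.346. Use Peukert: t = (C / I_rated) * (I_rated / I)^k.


t_rated = C / I_rated = 15.75 / 15.96 = 0.98684 hr
(I_rated/I)^k = (1.0962)^1.346 = 1.1316
t = t_rated * (I_rated/I)^k = 0.98684 * 1.1316 = 1.117 hr

1.117 hr


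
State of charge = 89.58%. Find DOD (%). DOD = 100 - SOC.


Complement of SOC: DOD = 100% - 89.58% = 10.42%

10.42%


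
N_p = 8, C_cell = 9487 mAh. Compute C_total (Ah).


Convert: C_cell = 9487 mAh = 9.487 Ah
C_total = 8 * 9.487 = 75.896 Ah

75.896 Ah
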